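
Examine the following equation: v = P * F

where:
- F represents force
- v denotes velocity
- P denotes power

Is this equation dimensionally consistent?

No

F (force) has dimensions [L M T^-2].
v (velocity) has dimensions [L T^-1].
P (power) has dimensions [L^2 M T^-3].

Left side: [L T^-1]
Right side: [L^3 M^2 T^-5]

The two sides have different dimensions, so the equation is NOT dimensionally consistent.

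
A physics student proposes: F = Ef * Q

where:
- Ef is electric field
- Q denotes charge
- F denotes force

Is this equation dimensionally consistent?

Yes

Ef (electric field) has dimensions [I^-1 L M T^-3].
Q (charge) has dimensions [I T].
F (force) has dimensions [L M T^-2].

Left side: [L M T^-2]
Right side: [L M T^-2]

Both sides have the same dimensions, so the equation is dimensionally consistent.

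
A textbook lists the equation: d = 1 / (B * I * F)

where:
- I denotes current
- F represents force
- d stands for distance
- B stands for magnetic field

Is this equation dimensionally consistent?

No

I (current) has dimensions [I].
F (force) has dimensions [L M T^-2].
d (distance) has dimensions [L].
B (magnetic field) has dimensions [I^-1 M T^-2].

Left side: [L]
Right side: [L^-1 M^-2 T^4]

The two sides have different dimensions, so the equation is NOT dimensionally consistent.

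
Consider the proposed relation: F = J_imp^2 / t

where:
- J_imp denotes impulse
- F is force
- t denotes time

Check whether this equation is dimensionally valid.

No

J_imp (impulse) has dimensions [L M T^-1].
F (force) has dimensions [L M T^-2].
t (time) has dimensions [T].

Left side: [L M T^-2]
Right side: [L^2 M^2 T^-3]

The two sides have different dimensions, so the equation is NOT dimensionally consistent.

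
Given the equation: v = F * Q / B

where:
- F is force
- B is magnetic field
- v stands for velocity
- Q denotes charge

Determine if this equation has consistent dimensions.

No

F (force) has dimensions [L M T^-2].
B (magnetic field) has dimensions [I^-1 M T^-2].
v (velocity) has dimensions [L T^-1].
Q (charge) has dimensions [I T].

Left side: [L T^-1]
Right side: [I^2 L T]

The two sides have different dimensions, so the equation is NOT dimensionally consistent.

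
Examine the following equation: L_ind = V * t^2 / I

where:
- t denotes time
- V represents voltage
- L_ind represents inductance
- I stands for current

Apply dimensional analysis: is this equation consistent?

No

t (time) has dimensions [T].
V (voltage) has dimensions [I^-1 L^2 M T^-3].
L_ind (inductance) has dimensions [I^-2 L^2 M T^-2].
I (current) has dimensions [I].

Left side: [I^-2 L^2 M T^-2]
Right side: [I^-2 L^2 M T^-1]

The two sides have different dimensions, so the equation is NOT dimensionally consistent.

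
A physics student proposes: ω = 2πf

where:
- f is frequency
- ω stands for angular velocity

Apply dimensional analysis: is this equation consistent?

Yes

f (frequency) has dimensions [T^-1].
ω (angular velocity) has dimensions [T^-1].

Left side: [T^-1]
Right side: [T^-1]

Both sides have the same dimensions, so the equation is dimensionally consistent.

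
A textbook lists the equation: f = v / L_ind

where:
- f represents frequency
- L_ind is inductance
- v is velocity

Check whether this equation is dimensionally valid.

No

f (frequency) has dimensions [T^-1].
L_ind (inductance) has dimensions [I^-2 L^2 M T^-2].
v (velocity) has dimensions [L T^-1].

Left side: [T^-1]
Right side: [I^2 L^-1 M^-1 T]

The two sides have different dimensions, so the equation is NOT dimensionally consistent.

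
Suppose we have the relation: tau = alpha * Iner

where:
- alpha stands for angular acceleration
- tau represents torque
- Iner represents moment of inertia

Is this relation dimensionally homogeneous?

Yes

alpha (angular acceleration) has dimensions [T^-2].
tau (torque) has dimensions [L^2 M T^-2].
Iner (moment of inertia) has dimensions [L^2 M].

Left side: [L^2 M T^-2]
Right side: [L^2 M T^-2]

Both sides have the same dimensions, so the equation is dimensionally consistent.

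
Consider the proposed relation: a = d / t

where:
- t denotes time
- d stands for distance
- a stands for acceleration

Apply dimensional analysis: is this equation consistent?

No

t (time) has dimensions [T].
d (distance) has dimensions [L].
a (acceleration) has dimensions [L T^-2].

Left side: [L T^-2]
Right side: [L T^-1]

The two sides have different dimensions, so the equation is NOT dimensionally consistent.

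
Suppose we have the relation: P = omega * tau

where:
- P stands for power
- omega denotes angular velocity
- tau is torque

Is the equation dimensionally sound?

Yes

P (power) has dimensions [L^2 M T^-3].
omega (angular velocity) has dimensions [T^-1].
tau (torque) has dimensions [L^2 M T^-2].

Left side: [L^2 M T^-3]
Right side: [L^2 M T^-3]

Both sides have the same dimensions, so the equation is dimensionally consistent.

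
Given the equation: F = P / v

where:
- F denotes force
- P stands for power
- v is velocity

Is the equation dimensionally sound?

Yes

F (force) has dimensions [L M T^-2].
P (power) has dimensions [L^2 M T^-3].
v (velocity) has dimensions [L T^-1].

Left side: [L M T^-2]
Right side: [L M T^-2]

Both sides have the same dimensions, so the equation is dimensionally consistent.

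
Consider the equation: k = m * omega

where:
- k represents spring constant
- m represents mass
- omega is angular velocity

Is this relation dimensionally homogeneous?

No

k (spring constant) has dimensions [M T^-2].
m (mass) has dimensions [M].
omega (angular velocity) has dimensions [T^-1].

Left side: [M T^-2]
Right side: [M T^-1]

The two sides have different dimensions, so the equation is NOT dimensionally consistent.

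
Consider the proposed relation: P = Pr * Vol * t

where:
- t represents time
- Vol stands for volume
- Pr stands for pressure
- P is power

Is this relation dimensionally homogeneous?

No

t (time) has dimensions [T].
Vol (volume) has dimensions [L^3].
Pr (pressure) has dimensions [L^-1 M T^-2].
P (power) has dimensions [L^2 M T^-3].

Left side: [L^2 M T^-3]
Right side: [L^2 M T^-1]

The two sides have different dimensions, so the equation is NOT dimensionally consistent.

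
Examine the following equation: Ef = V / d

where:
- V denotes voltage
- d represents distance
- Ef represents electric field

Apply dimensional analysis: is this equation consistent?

Yes

V (voltage) has dimensions [I^-1 L^2 M T^-3].
d (distance) has dimensions [L].
Ef (electric field) has dimensions [I^-1 L M T^-3].

Left side: [I^-1 L M T^-3]
Right side: [I^-1 L M T^-3]

Both sides have the same dimensions, so the equation is dimensionally consistent.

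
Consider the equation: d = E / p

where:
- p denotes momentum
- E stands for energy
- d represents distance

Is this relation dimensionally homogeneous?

No

p (momentum) has dimensions [L M T^-1].
E (energy) has dimensions [L^2 M T^-2].
d (distance) has dimensions [L].

Left side: [L]
Right side: [L T^-1]

The two sides have different dimensions, so the equation is NOT dimensionally consistent.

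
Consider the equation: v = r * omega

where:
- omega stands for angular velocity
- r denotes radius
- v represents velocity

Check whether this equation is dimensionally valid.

Yes

omega (angular velocity) has dimensions [T^-1].
r (radius) has dimensions [L].
v (velocity) has dimensions [L T^-1].

Left side: [L T^-1]
Right side: [L T^-1]

Both sides have the same dimensions, so the equation is dimensionally consistent.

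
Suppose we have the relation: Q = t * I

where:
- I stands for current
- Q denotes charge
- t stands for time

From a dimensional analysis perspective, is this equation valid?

Yes

I (current) has dimensions [I].
Q (charge) has dimensions [I T].
t (time) has dimensions [T].

Left side: [I T]
Right side: [I T]

Both sides have the same dimensions, so the equation is dimensionally consistent.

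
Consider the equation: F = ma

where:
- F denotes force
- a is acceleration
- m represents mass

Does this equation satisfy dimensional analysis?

Yes

F (force) has dimensions [L M T^-2].
a (acceleration) has dimensions [L T^-2].
m (mass) has dimensions [M].

Left side: [L M T^-2]
Right side: [L M T^-2]

Both sides have the same dimensions, so the equation is dimensionally consistent.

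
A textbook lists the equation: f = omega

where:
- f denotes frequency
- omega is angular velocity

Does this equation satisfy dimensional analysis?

Yes

f (frequency) has dimensions [T^-1].
omega (angular velocity) has dimensions [T^-1].

Left side: [T^-1]
Right side: [T^-1]

Both sides have the same dimensions, so the equation is dimensionally consistent.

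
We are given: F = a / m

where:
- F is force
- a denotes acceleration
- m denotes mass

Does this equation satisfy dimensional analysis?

No

F (force) has dimensions [L M T^-2].
a (acceleration) has dimensions [L T^-2].
m (mass) has dimensions [M].

Left side: [L M T^-2]
Right side: [L M^-1 T^-2]

The two sides have different dimensions, so the equation is NOT dimensionally consistent.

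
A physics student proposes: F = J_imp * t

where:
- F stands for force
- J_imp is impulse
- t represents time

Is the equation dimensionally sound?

No

F (force) has dimensions [L M T^-2].
J_imp (impulse) has dimensions [L M T^-1].
t (time) has dimensions [T].

Left side: [L M T^-2]
Right side: [L M]

The two sides have different dimensions, so the equation is NOT dimensionally consistent.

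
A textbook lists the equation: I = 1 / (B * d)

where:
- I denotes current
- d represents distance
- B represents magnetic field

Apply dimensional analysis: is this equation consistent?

No

I (current) has dimensions [I].
d (distance) has dimensions [L].
B (magnetic field) has dimensions [I^-1 M T^-2].

Left side: [I]
Right side: [I L^-1 M^-1 T^2]

The two sides have different dimensions, so the equation is NOT dimensionally consistent.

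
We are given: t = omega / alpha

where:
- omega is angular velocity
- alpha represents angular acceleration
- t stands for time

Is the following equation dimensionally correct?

Yes

omega (angular velocity) has dimensions [T^-1].
alpha (angular acceleration) has dimensions [T^-2].
t (time) has dimensions [T].

Left side: [T]
Right side: [T]

Both sides have the same dimensions, so the equation is dimensionally consistent.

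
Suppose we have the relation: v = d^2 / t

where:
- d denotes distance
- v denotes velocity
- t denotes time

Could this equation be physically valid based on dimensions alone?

No

d (distance) has dimensions [L].
v (velocity) has dimensions [L T^-1].
t (time) has dimensions [T].

Left side: [L T^-1]
Right side: [L^2 T^-1]

The two sides have different dimensions, so the equation is NOT dimensionally consistent.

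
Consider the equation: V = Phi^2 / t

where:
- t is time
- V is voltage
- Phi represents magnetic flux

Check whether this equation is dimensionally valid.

No

t (time) has dimensions [T].
V (voltage) has dimensions [I^-1 L^2 M T^-3].
Phi (magnetic flux) has dimensions [I^-1 L^2 M T^-2].

Left side: [I^-1 L^2 M T^-3]
Right side: [I^-2 L^4 M^2 T^-5]

The two sides have different dimensions, so the equation is NOT dimensionally consistent.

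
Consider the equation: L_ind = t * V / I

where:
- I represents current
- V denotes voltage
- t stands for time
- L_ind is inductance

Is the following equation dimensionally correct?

Yes

I (current) has dimensions [I].
V (voltage) has dimensions [I^-1 L^2 M T^-3].
t (time) has dimensions [T].
L_ind (inductance) has dimensions [I^-2 L^2 M T^-2].

Left side: [I^-2 L^2 M T^-2]
Right side: [I^-2 L^2 M T^-2]

Both sides have the same dimensions, so the equation is dimensionally consistent.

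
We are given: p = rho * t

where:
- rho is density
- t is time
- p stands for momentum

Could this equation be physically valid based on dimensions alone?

No

rho (density) has dimensions [L^-3 M].
t (time) has dimensions [T].
p (momentum) has dimensions [L M T^-1].

Left side: [L M T^-1]
Right side: [L^-3 M T]

The two sides have different dimensions, so the equation is NOT dimensionally consistent.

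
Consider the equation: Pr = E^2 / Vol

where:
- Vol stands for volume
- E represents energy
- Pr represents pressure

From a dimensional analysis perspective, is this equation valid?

No

Vol (volume) has dimensions [L^3].
E (energy) has dimensions [L^2 M T^-2].
Pr (pressure) has dimensions [L^-1 M T^-2].

Left side: [L^-1 M T^-2]
Right side: [L M^2 T^-4]

The two sides have different dimensions, so the equation is NOT dimensionally consistent.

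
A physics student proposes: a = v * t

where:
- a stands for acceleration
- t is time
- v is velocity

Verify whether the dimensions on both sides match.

No

a (acceleration) has dimensions [L T^-2].
t (time) has dimensions [T].
v (velocity) has dimensions [L T^-1].

Left side: [L T^-2]
Right side: [L]

The two sides have different dimensions, so the equation is NOT dimensionally consistent.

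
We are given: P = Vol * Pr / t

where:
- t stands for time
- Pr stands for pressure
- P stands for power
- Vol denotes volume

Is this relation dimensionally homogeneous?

Yes

t (time) has dimensions [T].
Pr (pressure) has dimensions [L^-1 M T^-2].
P (power) has dimensions [L^2 M T^-3].
Vol (volume) has dimensions [L^3].

Left side: [L^2 M T^-3]
Right side: [L^2 M T^-3]

Both sides have the same dimensions, so the equation is dimensionally consistent.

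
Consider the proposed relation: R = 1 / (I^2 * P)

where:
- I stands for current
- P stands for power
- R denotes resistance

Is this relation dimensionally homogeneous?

No

I (current) has dimensions [I].
P (power) has dimensions [L^2 M T^-3].
R (resistance) has dimensions [I^-2 L^2 M T^-3].

Left side: [I^-2 L^2 M T^-3]
Right side: [I^-2 L^-2 M^-1 T^3]

The two sides have different dimensions, so the equation is NOT dimensionally consistent.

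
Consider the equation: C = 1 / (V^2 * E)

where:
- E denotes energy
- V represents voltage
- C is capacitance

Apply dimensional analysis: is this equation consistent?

No

E (energy) has dimensions [L^2 M T^-2].
V (voltage) has dimensions [I^-1 L^2 M T^-3].
C (capacitance) has dimensions [I^2 L^-2 M^-1 T^4].

Left side: [I^2 L^-2 M^-1 T^4]
Right side: [I^2 L^-6 M^-3 T^8]

The two sides have different dimensions, so the equation is NOT dimensionally consistent.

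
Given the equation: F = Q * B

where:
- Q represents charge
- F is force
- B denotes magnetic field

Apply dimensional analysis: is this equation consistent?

No

Q (charge) has dimensions [I T].
F (force) has dimensions [L M T^-2].
B (magnetic field) has dimensions [I^-1 M T^-2].

Left side: [L M T^-2]
Right side: [M T^-1]

The two sides have different dimensions, so the equation is NOT dimensionally consistent.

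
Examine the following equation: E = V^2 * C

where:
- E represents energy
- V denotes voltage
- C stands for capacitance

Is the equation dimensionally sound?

Yes

E (energy) has dimensions [L^2 M T^-2].
V (voltage) has dimensions [I^-1 L^2 M T^-3].
C (capacitance) has dimensions [I^2 L^-2 M^-1 T^4].

Left side: [L^2 M T^-2]
Right side: [L^2 M T^-2]

Both sides have the same dimensions, so the equation is dimensionally consistent.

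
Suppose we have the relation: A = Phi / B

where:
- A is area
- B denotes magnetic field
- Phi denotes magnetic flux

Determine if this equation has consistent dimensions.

Yes

A (area) has dimensions [L^2].
B (magnetic field) has dimensions [I^-1 M T^-2].
Phi (magnetic flux) has dimensions [I^-1 L^2 M T^-2].

Left side: [L^2]
Right side: [L^2]

Both sides have the same dimensions, so the equation is dimensionally consistent.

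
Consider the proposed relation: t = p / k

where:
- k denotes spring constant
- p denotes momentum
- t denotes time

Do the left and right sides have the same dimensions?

No

k (spring constant) has dimensions [M T^-2].
p (momentum) has dimensions [L M T^-1].
t (time) has dimensions [T].

Left side: [T]
Right side: [L T]

The two sides have different dimensions, so the equation is NOT dimensionally consistent.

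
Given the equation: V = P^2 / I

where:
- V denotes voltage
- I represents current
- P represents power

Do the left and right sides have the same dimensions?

No

V (voltage) has dimensions [I^-1 L^2 M T^-3].
I (current) has dimensions [I].
P (power) has dimensions [L^2 M T^-3].

Left side: [I^-1 L^2 M T^-3]
Right side: [I^-1 L^4 M^2 T^-6]

The two sides have different dimensions, so the equation is NOT dimensionally consistent.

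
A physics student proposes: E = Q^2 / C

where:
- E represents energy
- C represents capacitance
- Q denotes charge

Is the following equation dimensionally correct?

Yes

E (energy) has dimensions [L^2 M T^-2].
C (capacitance) has dimensions [I^2 L^-2 M^-1 T^4].
Q (charge) has dimensions [I T].

Left side: [L^2 M T^-2]
Right side: [L^2 M T^-2]

Both sides have the same dimensions, so the equation is dimensionally consistent.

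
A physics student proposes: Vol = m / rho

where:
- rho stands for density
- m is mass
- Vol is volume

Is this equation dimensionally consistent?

Yes

rho (density) has dimensions [L^-3 M].
m (mass) has dimensions [M].
Vol (volume) has dimensions [L^3].

Left side: [L^3]
Right side: [L^3]

Both sides have the same dimensions, so the equation is dimensionally consistent.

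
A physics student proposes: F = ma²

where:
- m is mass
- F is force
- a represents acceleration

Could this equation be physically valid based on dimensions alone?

No

m (mass) has dimensions [M].
F (force) has dimensions [L M T^-2].
a (acceleration) has dimensions [L T^-2].

Left side: [L M T^-2]
Right side: [L^2 M T^-4]

The two sides have different dimensions, so the equation is NOT dimensionally consistent.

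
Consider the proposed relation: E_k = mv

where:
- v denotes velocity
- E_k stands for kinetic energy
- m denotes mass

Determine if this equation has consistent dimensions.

No

v (velocity) has dimensions [L T^-1].
E_k (kinetic energy) has dimensions [L^2 M T^-2].
m (mass) has dimensions [M].

Left side: [L^2 M T^-2]
Right side: [L M T^-1]

The two sides have different dimensions, so the equation is NOT dimensionally consistent.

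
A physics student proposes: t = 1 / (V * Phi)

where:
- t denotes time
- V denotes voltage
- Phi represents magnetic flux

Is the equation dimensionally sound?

No

t (time) has dimensions [T].
V (voltage) has dimensions [I^-1 L^2 M T^-3].
Phi (magnetic flux) has dimensions [I^-1 L^2 M T^-2].

Left side: [T]
Right side: [I^2 L^-4 M^-2 T^5]

The two sides have different dimensions, so the equation is NOT dimensionally consistent.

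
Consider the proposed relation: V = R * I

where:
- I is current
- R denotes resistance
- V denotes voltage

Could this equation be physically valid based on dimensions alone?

Yes

I (current) has dimensions [I].
R (resistance) has dimensions [I^-2 L^2 M T^-3].
V (voltage) has dimensions [I^-1 L^2 M T^-3].

Left side: [I^-1 L^2 M T^-3]
Right side: [I^-1 L^2 M T^-3]

Both sides have the same dimensions, so the equation is dimensionally consistent.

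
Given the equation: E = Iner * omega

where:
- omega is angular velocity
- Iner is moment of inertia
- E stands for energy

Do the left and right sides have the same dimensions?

No

omega (angular velocity) has dimensions [T^-1].
Iner (moment of inertia) has dimensions [L^2 M].
E (energy) has dimensions [L^2 M T^-2].

Left side: [L^2 M T^-2]
Right side: [L^2 M T^-1]

The two sides have different dimensions, so the equation is NOT dimensionally consistent.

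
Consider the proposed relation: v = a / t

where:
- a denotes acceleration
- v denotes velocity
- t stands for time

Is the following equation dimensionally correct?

No

a (acceleration) has dimensions [L T^-2].
v (velocity) has dimensions [L T^-1].
t (time) has dimensions [T].

Left side: [L T^-1]
Right side: [L T^-3]

The two sides have different dimensions, so the equation is NOT dimensionally consistent.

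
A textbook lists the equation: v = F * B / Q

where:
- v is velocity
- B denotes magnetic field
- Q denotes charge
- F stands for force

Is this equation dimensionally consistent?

No

v (velocity) has dimensions [L T^-1].
B (magnetic field) has dimensions [I^-1 M T^-2].
Q (charge) has dimensions [I T].
F (force) has dimensions [L M T^-2].

Left side: [L T^-1]
Right side: [I^-2 L M^2 T^-5]

The two sides have different dimensions, so the equation is NOT dimensionally consistent.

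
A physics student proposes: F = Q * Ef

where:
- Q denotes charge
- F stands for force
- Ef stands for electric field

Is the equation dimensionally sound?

Yes

Q (charge) has dimensions [I T].
F (force) has dimensions [L M T^-2].
Ef (electric field) has dimensions [I^-1 L M T^-3].

Left side: [L M T^-2]
Right side: [L M T^-2]

Both sides have the same dimensions, so the equation is dimensionally consistent.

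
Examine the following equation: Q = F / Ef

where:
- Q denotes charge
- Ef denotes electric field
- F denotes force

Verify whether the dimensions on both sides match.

Yes

Q (charge) has dimensions [I T].
Ef (electric field) has dimensions [I^-1 L M T^-3].
F (force) has dimensions [L M T^-2].

Left side: [I T]
Right side: [I T]

Both sides have the same dimensions, so the equation is dimensionally consistent.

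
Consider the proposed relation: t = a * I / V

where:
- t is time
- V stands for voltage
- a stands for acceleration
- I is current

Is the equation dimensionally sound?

No

t (time) has dimensions [T].
V (voltage) has dimensions [I^-1 L^2 M T^-3].
a (acceleration) has dimensions [L T^-2].
I (current) has dimensions [I].

Left side: [T]
Right side: [I^2 L^-1 M^-1 T]

The two sides have different dimensions, so the equation is NOT dimensionally consistent.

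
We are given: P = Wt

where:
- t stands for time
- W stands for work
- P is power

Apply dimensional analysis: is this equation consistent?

No

t (time) has dimensions [T].
W (work) has dimensions [L^2 M T^-2].
P (power) has dimensions [L^2 M T^-3].

Left side: [L^2 M T^-3]
Right side: [L^2 M T^-1]

The two sides have different dimensions, so the equation is NOT dimensionally consistent.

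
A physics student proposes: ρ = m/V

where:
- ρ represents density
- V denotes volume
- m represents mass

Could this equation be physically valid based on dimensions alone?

Yes

ρ (density) has dimensions [L^-3 M].
V (volume) has dimensions [L^3].
m (mass) has dimensions [M].

Left side: [L^-3 M]
Right side: [L^-3 M]

Both sides have the same dimensions, so the equation is dimensionally consistent.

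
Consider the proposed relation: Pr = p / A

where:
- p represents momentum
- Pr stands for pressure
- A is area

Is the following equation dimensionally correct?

No

p (momentum) has dimensions [L M T^-1].
Pr (pressure) has dimensions [L^-1 M T^-2].
A (area) has dimensions [L^2].

Left side: [L^-1 M T^-2]
Right side: [L^-1 M T^-1]

The two sides have different dimensions, so the equation is NOT dimensionally consistent.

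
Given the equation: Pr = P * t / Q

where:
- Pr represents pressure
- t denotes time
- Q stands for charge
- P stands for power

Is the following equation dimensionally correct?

No

Pr (pressure) has dimensions [L^-1 M T^-2].
t (time) has dimensions [T].
Q (charge) has dimensions [I T].
P (power) has dimensions [L^2 M T^-3].

Left side: [L^-1 M T^-2]
Right side: [I^-1 L^2 M T^-3]

The two sides have different dimensions, so the equation is NOT dimensionally consistent.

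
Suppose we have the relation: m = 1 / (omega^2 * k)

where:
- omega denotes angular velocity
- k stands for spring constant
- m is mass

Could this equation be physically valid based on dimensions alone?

No

omega (angular velocity) has dimensions [T^-1].
k (spring constant) has dimensions [M T^-2].
m (mass) has dimensions [M].

Left side: [M]
Right side: [M^-1 T^4]

The two sides have different dimensions, so the equation is NOT dimensionally consistent.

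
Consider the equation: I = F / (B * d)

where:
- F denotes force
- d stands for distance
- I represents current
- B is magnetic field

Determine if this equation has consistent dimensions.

Yes

F (force) has dimensions [L M T^-2].
d (distance) has dimensions [L].
I (current) has dimensions [I].
B (magnetic field) has dimensions [I^-1 M T^-2].

Left side: [I]
Right side: [I]

Both sides have the same dimensions, so the equation is dimensionally consistent.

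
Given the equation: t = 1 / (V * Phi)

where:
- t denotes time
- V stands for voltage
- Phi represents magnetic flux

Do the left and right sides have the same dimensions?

No

t (time) has dimensions [T].
V (voltage) has dimensions [I^-1 L^2 M T^-3].
Phi (magnetic flux) has dimensions [I^-1 L^2 M T^-2].

Left side: [T]
Right side: [I^2 L^-4 M^-2 T^5]

The two sides have different dimensions, so the equation is NOT dimensionally consistent.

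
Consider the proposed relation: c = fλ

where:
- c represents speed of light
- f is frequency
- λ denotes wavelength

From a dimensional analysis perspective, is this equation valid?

Yes

c (speed of light) has dimensions [L T^-1].
f (frequency) has dimensions [T^-1].
λ (wavelength) has dimensions [L].

Left side: [L T^-1]
Right side: [L T^-1]

Both sides have the same dimensions, so the equation is dimensionally consistent.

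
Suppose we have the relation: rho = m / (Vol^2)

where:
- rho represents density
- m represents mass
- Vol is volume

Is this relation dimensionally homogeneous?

No

rho (density) has dimensions [L^-3 M].
m (mass) has dimensions [M].
Vol (volume) has dimensions [L^3].

Left side: [L^-3 M]
Right side: [L^-6 M]

The two sides have different dimensions, so the equation is NOT dimensionally consistent.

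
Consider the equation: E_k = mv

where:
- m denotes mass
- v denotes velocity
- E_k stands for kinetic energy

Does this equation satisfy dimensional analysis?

No

m (mass) has dimensions [M].
v (velocity) has dimensions [L T^-1].
E_k (kinetic energy) has dimensions [L^2 M T^-2].

Left side: [L^2 M T^-2]
Right side: [L M T^-1]

The two sides have different dimensions, so the equation is NOT dimensionally consistent.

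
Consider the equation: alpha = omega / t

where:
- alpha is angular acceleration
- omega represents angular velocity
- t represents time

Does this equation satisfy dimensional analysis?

Yes

alpha (angular acceleration) has dimensions [T^-2].
omega (angular velocity) has dimensions [T^-1].
t (time) has dimensions [T].

Left side: [T^-2]
Right side: [T^-2]

Both sides have the same dimensions, so the equation is dimensionally consistent.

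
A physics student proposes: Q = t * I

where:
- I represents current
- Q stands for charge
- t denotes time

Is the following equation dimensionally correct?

Yes

I (current) has dimensions [I].
Q (charge) has dimensions [I T].
t (time) has dimensions [T].

Left side: [I T]
Right side: [I T]

Both sides have the same dimensions, so the equation is dimensionally consistent.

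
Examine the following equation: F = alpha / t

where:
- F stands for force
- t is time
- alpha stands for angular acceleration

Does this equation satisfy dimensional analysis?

No

F (force) has dimensions [L M T^-2].
t (time) has dimensions [T].
alpha (angular acceleration) has dimensions [T^-2].

Left side: [L M T^-2]
Right side: [T^-3]

The two sides have different dimensions, so the equation is NOT dimensionally consistent.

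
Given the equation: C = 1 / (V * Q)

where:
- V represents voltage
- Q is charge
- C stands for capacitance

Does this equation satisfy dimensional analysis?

No

V (voltage) has dimensions [I^-1 L^2 M T^-3].
Q (charge) has dimensions [I T].
C (capacitance) has dimensions [I^2 L^-2 M^-1 T^4].

Left side: [I^2 L^-2 M^-1 T^4]
Right side: [L^-2 M^-1 T^2]

The two sides have different dimensions, so the equation is NOT dimensionally consistent.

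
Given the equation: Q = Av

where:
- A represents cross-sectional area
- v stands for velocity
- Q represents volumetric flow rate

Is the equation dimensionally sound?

Yes

A (cross-sectional area) has dimensions [L^2].
v (velocity) has dimensions [L T^-1].
Q (volumetric flow rate) has dimensions [L^3 T^-1].

Left side: [L^3 T^-1]
Right side: [L^3 T^-1]

Both sides have the same dimensions, so the equation is dimensionally consistent.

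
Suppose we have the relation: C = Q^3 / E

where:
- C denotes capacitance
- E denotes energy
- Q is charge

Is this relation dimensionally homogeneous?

No

C (capacitance) has dimensions [I^2 L^-2 M^-1 T^4].
E (energy) has dimensions [L^2 M T^-2].
Q (charge) has dimensions [I T].

Left side: [I^2 L^-2 M^-1 T^4]
Right side: [I^3 L^-2 M^-1 T^5]

The two sides have different dimensions, so the equation is NOT dimensionally consistent.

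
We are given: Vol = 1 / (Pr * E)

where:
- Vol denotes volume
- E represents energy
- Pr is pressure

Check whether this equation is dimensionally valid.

No

Vol (volume) has dimensions [L^3].
E (energy) has dimensions [L^2 M T^-2].
Pr (pressure) has dimensions [L^-1 M T^-2].

Left side: [L^3]
Right side: [L^-1 M^-2 T^4]

The two sides have different dimensions, so the equation is NOT dimensionally consistent.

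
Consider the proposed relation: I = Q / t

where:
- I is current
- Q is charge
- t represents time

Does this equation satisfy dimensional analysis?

Yes

I (current) has dimensions [I].
Q (charge) has dimensions [I T].
t (time) has dimensions [T].

Left side: [I]
Right side: [I]

Both sides have the same dimensions, so the equation is dimensionally consistent.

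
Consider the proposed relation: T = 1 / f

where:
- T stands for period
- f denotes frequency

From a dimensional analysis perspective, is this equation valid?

Yes

T (period) has dimensions [T].
f (frequency) has dimensions [T^-1].

Left side: [T]
Right side: [T]

Both sides have the same dimensions, so the equation is dimensionally consistent.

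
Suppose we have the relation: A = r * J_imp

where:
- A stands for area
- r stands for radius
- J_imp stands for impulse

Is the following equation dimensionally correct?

No

A (area) has dimensions [L^2].
r (radius) has dimensions [L].
J_imp (impulse) has dimensions [L M T^-1].

Left side: [L^2]
Right side: [L^2 M T^-1]

The two sides have different dimensions, so the equation is NOT dimensionally consistent.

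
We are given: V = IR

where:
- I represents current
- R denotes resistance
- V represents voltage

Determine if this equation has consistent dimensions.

Yes

I (current) has dimensions [I].
R (resistance) has dimensions [I^-2 L^2 M T^-3].
V (voltage) has dimensions [I^-1 L^2 M T^-3].

Left side: [I^-1 L^2 M T^-3]
Right side: [I^-1 L^2 M T^-3]

Both sides have the same dimensions, so the equation is dimensionally consistent.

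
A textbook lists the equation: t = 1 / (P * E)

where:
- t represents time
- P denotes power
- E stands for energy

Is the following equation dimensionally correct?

No

t (time) has dimensions [T].
P (power) has dimensions [L^2 M T^-3].
E (energy) has dimensions [L^2 M T^-2].

Left side: [T]
Right side: [L^-4 M^-2 T^5]

The two sides have different dimensions, so the equation is NOT dimensionally consistent.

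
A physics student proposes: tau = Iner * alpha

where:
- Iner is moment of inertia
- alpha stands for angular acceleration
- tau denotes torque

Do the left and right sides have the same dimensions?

Yes

Iner (moment of inertia) has dimensions [L^2 M].
alpha (angular acceleration) has dimensions [T^-2].
tau (torque) has dimensions [L^2 M T^-2].

Left side: [L^2 M T^-2]
Right side: [L^2 M T^-2]

Both sides have the same dimensions, so the equation is dimensionally consistent.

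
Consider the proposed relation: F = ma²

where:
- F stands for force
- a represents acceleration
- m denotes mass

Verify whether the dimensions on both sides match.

No

F (force) has dimensions [L M T^-2].
a (acceleration) has dimensions [L T^-2].
m (mass) has dimensions [M].

Left side: [L M T^-2]
Right side: [L^2 M T^-4]

The two sides have different dimensions, so the equation is NOT dimensionally consistent.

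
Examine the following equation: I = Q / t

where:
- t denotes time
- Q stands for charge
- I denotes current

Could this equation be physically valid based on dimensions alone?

Yes

t (time) has dimensions [T].
Q (charge) has dimensions [I T].
I (current) has dimensions [I].

Left side: [I]
Right side: [I]

Both sides have the same dimensions, so the equation is dimensionally consistent.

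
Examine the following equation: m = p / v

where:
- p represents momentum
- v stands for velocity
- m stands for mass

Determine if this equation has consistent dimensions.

Yes

p (momentum) has dimensions [L M T^-1].
v (velocity) has dimensions [L T^-1].
m (mass) has dimensions [M].

Left side: [M]
Right side: [M]

Both sides have the same dimensions, so the equation is dimensionally consistent.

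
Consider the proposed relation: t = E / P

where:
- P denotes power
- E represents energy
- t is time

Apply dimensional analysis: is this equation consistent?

Yes

P (power) has dimensions [L^2 M T^-3].
E (energy) has dimensions [L^2 M T^-2].
t (time) has dimensions [T].

Left side: [T]
Right side: [T]

Both sides have the same dimensions, so the equation is dimensionally consistent.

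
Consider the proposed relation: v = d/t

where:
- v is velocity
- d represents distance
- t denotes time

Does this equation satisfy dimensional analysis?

Yes

v (velocity) has dimensions [L T^-1].
d (distance) has dimensions [L].
t (time) has dimensions [T].

Left side: [L T^-1]
Right side: [L T^-1]

Both sides have the same dimensions, so the equation is dimensionally consistent.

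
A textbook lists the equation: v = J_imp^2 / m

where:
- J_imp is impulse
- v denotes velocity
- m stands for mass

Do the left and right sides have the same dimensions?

No

J_imp (impulse) has dimensions [L M T^-1].
v (velocity) has dimensions [L T^-1].
m (mass) has dimensions [M].

Left side: [L T^-1]
Right side: [L^2 M T^-2]

The two sides have different dimensions, so the equation is NOT dimensionally consistent.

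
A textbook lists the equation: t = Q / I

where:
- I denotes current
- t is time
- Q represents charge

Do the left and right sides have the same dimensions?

Yes

I (current) has dimensions [I].
t (time) has dimensions [T].
Q (charge) has dimensions [I T].

Left side: [T]
Right side: [T]

Both sides have the same dimensions, so the equation is dimensionally consistent.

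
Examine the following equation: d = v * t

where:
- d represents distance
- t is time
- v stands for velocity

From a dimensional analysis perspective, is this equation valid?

Yes

d (distance) has dimensions [L].
t (time) has dimensions [T].
v (velocity) has dimensions [L T^-1].

Left side: [L]
Right side: [L]

Both sides have the same dimensions, so the equation is dimensionally consistent.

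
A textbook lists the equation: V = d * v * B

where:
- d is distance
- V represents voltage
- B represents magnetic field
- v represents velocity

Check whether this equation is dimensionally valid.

Yes

d (distance) has dimensions [L].
V (voltage) has dimensions [I^-1 L^2 M T^-3].
B (magnetic field) has dimensions [I^-1 M T^-2].
v (velocity) has dimensions [L T^-1].

Left side: [I^-1 L^2 M T^-3]
Right side: [I^-1 L^2 M T^-3]

Both sides have the same dimensions, so the equation is dimensionally consistent.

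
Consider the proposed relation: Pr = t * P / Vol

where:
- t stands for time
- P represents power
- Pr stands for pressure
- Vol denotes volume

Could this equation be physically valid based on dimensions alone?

Yes

t (time) has dimensions [T].
P (power) has dimensions [L^2 M T^-3].
Pr (pressure) has dimensions [L^-1 M T^-2].
Vol (volume) has dimensions [L^3].

Left side: [L^-1 M T^-2]
Right side: [L^-1 M T^-2]

Both sides have the same dimensions, so the equation is dimensionally consistent.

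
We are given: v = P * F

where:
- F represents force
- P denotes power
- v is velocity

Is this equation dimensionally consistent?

No

F (force) has dimensions [L M T^-2].
P (power) has dimensions [L^2 M T^-3].
v (velocity) has dimensions [L T^-1].

Left side: [L T^-1]
Right side: [L^3 M^2 T^-5]

The two sides have different dimensions, so the equation is NOT dimensionally consistent.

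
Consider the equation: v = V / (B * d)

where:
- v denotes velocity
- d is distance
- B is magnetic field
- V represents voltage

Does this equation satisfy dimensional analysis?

Yes

v (velocity) has dimensions [L T^-1].
d (distance) has dimensions [L].
B (magnetic field) has dimensions [I^-1 M T^-2].
V (voltage) has dimensions [I^-1 L^2 M T^-3].

Left side: [L T^-1]
Right side: [L T^-1]

Both sides have the same dimensions, so the equation is dimensionally consistent.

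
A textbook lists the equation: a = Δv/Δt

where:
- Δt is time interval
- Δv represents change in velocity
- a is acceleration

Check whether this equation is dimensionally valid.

Yes

Δt (time interval) has dimensions [T].
Δv (change in velocity) has dimensions [L T^-1].
a (acceleration) has dimensions [L T^-2].

Left side: [L T^-2]
Right side: [L T^-2]

Both sides have the same dimensions, so the equation is dimensionally consistent.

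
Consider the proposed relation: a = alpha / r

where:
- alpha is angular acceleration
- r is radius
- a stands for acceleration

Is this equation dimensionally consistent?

No

alpha (angular acceleration) has dimensions [T^-2].
r (radius) has dimensions [L].
a (acceleration) has dimensions [L T^-2].

Left side: [L T^-2]
Right side: [L^-1 T^-2]

The two sides have different dimensions, so the equation is NOT dimensionally consistent.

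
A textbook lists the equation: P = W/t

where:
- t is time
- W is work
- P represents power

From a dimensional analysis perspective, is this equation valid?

Yes

t (time) has dimensions [T].
W (work) has dimensions [L^2 M T^-2].
P (power) has dimensions [L^2 M T^-3].

Left side: [L^2 M T^-3]
Right side: [L^2 M T^-3]

Both sides have the same dimensions, so the equation is dimensionally consistent.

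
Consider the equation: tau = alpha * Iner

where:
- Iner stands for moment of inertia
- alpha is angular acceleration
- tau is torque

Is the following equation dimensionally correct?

Yes

Iner (moment of inertia) has dimensions [L^2 M].
alpha (angular acceleration) has dimensions [T^-2].
tau (torque) has dimensions [L^2 M T^-2].

Left side: [L^2 M T^-2]
Right side: [L^2 M T^-2]

Both sides have the same dimensions, so the equation is dimensionally consistent.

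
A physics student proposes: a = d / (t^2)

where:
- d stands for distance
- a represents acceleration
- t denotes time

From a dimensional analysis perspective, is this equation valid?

Yes

d (distance) has dimensions [L].
a (acceleration) has dimensions [L T^-2].
t (time) has dimensions [T].

Left side: [L T^-2]
Right side: [L T^-2]

Both sides have the same dimensions, so the equation is dimensionally consistent.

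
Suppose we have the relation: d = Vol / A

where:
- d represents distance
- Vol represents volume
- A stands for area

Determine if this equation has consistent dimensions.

Yes

d (distance) has dimensions [L].
Vol (volume) has dimensions [L^3].
A (area) has dimensions [L^2].

Left side: [L]
Right side: [L]

Both sides have the same dimensions, so the equation is dimensionally consistent.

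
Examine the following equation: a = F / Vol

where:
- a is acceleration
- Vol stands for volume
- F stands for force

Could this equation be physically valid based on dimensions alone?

No

a (acceleration) has dimensions [L T^-2].
Vol (volume) has dimensions [L^3].
F (force) has dimensions [L M T^-2].

Left side: [L T^-2]
Right side: [L^-2 M T^-2]

The two sides have different dimensions, so the equation is NOT dimensionally consistent.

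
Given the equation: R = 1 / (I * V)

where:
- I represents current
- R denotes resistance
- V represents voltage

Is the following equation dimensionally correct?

No

I (current) has dimensions [I].
R (resistance) has dimensions [I^-2 L^2 M T^-3].
V (voltage) has dimensions [I^-1 L^2 M T^-3].

Left side: [I^-2 L^2 M T^-3]
Right side: [L^-2 M^-1 T^3]

The two sides have different dimensions, so the equation is NOT dimensionally consistent.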